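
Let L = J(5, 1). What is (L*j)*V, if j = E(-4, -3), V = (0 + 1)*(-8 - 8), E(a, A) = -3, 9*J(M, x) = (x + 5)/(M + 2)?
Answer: 32/7 ≈ 4.5714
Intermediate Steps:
J(M, x) = (5 + x)/(9*(2 + M)) (J(M, x) = ((x + 5)/(M + 2))/9 = ((5 + x)/(2 + M))/9 = (5 + x)/(9*(2 + M)))
L = 2/21 (L = (5 + 1)/(9*(2 + 5)) = (⅑)*6/7 = (⅑)*(⅐)*6 = 2/21 ≈ 0.095238)
V = -16 (V = 1*(-16) = -16)
j = -3
(L*j)*V = ((2/21)*(-3))*(-16) = -2/7*(-16) = 32/7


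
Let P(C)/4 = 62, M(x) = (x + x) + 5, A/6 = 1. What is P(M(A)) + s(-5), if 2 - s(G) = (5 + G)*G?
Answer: 250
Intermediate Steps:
A = 6 (A = 6*1 = 6)
M(x) = 5 + 2*x (M(x) = 2*x + 5 = 5 + 2*x)
s(G) = 2 - G*(5 + G) (s(G) = 2 - (5 + G)*G = 2 - G*(5 + G))
P(C) = 248 (P(C) = 4*62 = 248)
P(M(A)) + s(-5) = 248 + (2 - 1*(-5)² - 5*(-5)) = 248 + (2 - 1*25 + 25) = 248 + (2 - 25 + 25) = 248 + 2 = 250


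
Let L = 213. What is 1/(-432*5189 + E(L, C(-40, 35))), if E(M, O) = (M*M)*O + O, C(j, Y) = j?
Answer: -1/4056448 ≈ -2.4652e-7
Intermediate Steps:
E(M, O) = O + O*M² (E(M, O) = M²*O + O = O*M² + O = O + O*M²)
1/(-432*5189 + E(L, C(-40, 35))) = 1/(-432*5189 - 40*(1 + 213²)) = 1/(-2241648 - 40*(1 + 45369)) = 1/(-2241648 - 40*45370) = 1/(-2241648 - 1814800) = 1/(-4056448) = -1/4056448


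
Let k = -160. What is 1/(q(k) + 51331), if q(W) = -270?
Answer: 1/51061 ≈ 1.9584e-5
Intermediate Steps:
1/(q(k) + 51331) = 1/(-270 + 51331) = 1/51061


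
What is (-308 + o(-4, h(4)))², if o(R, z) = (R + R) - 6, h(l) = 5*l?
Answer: 103684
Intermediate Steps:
o(R, z) = -6 + 2*R (o(R, z) = 2*R - 6 = -6 + 2*R)
(-308 + o(-4, h(4)))² = (-308 + (-6 + 2*(-4)))² = (-308 + (-6 - 8))² = (-308 - 14)² = (-322)² = 103684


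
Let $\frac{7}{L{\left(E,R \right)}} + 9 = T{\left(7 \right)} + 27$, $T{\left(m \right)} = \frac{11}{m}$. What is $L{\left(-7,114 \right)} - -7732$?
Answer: $\frac{1059333}{137} \approx 7732.4$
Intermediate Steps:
$L{\left(E,R \right)} = \frac{49}{137}$ ($L{\left(E,R \right)} = \frac{7}{-9 + \left(\frac{11}{7} + 27\right)} = \frac{7}{-9 + \frac{200}{7}} = \frac{7}{\frac{137}{7}} = 7 \cdot \frac{7}{137} = \frac{49}{137}$)
$L{\left(-7,114 \right)} - -7732 = \frac{49}{137} - -7732 = \frac{49}{137} + 7732 = \frac{1059333}{137}$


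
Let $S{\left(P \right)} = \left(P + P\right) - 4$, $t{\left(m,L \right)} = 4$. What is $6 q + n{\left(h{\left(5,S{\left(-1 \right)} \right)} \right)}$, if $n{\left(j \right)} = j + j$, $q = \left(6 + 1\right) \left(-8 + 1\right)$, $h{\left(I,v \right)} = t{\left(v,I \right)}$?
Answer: $-286$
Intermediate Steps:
$S{\left(P \right)} = -4 + 2 P$ ($S{\left(P \right)} = 2 P - 4 = -4 + 2 P$)
$h{\left(I,v \right)} = 4$
$q = -49$ ($q = 7 \left(-7\right) = -49$)
$n{\left(j \right)} = 2 j$
$6 q + n{\left(h{\left(5,S{\left(-1 \right)} \right)} \right)} = 6 \left(-49\right) + 2 \cdot 4 = -294 + 8 = -286$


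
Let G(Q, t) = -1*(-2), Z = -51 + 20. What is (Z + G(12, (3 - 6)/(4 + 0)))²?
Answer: 841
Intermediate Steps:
Z = -31
G(Q, t) = 2
(Z + G(12, (3 - 6)/(4 + 0)))² = (-31 + 2)² = (-29)² = 841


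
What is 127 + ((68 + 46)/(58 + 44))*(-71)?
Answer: 810/17 ≈ 47.647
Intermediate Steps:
127 + ((68 + 46)/(58 + 44))*(-71) = 127 + (114/102)*(-71) = 127 + (114*(1/102))*(-71) = 127 + (19/17)*(-71) = 127 - 1349/17 = 810/17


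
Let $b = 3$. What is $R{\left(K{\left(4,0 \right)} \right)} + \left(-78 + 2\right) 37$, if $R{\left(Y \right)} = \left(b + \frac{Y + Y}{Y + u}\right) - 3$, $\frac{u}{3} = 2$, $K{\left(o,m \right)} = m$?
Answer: $-2812$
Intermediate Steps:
$u = 6$ ($u = 3 \cdot 2 = 6$)
$R{\left(Y \right)} = \frac{2 Y}{6 + Y}$ ($R{\left(Y \right)} = \left(3 + \frac{Y + Y}{Y + 6}\right) - 3 = \left(3 + \frac{2 Y}{6 + Y}\right) - 3 = \frac{2 Y}{6 + Y}$)
$R{\left(K{\left(4,0 \right)} \right)} + \left(-78 + 2\right) 37 = 2 \cdot 0 \frac{1}{6 + 0} + \left(-78 + 2\right) 37 = 2 \cdot 0 \cdot \frac{1}{6} - 2812 = 0 - 2812 = -2812$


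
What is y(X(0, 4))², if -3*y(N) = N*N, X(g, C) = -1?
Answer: ⅑ ≈ 0.11111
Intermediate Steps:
y(N) = -N²/3 (y(N) = -N*N/3 = -N²/3)
y(X(0, 4))² = (-⅓*(-1)²)² = (-⅓*1)² = (-⅓)² = ⅑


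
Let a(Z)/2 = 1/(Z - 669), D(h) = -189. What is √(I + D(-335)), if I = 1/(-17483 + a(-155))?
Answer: I*√1089546811159385/2400999 ≈ 13.748*I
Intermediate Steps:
a(Z) = 2/(-669 + Z) (a(Z) = 2/(Z - 669) = 2/(-669 + Z))
I = -412/7202997 (I = 1/(-17483 + 2/(-669 - 155)) = 1/(-17483 + 2/(-824)) = 1/(-17483 + 2*(-1/824)) = 1/(-17483 - 1/412) = 1/(-7202997/412) = -412/7202997 ≈ -5.7198e-5)
√(I + D(-335)) = √(-412/7202997 - 189) = √(-1361366845/7202997) = I*√1089546811159385/2400999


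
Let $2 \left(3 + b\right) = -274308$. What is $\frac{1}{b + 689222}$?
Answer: $\frac{1}{552065} \approx 1.8114 \cdot 10^{-6}$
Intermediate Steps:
$b = -137157$ ($b = -3 + \frac{1}{2} \left(-274308\right) = -3 - 137154 = -137157$)
$\frac{1}{b + 689222} = \frac{1}{-137157 + 689222} = \frac{1}{552065}$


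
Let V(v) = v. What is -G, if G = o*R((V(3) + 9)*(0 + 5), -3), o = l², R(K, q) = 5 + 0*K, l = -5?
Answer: -125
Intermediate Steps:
R(K, q) = 5 (R(K, q) = 5 + 0 = 5)
o = 25 (o = (-5)² = 25)
G = 125 (G = 25*5 = 125)
-G = -1*125 = -125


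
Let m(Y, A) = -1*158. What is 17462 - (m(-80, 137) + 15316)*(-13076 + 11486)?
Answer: 24118682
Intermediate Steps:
m(Y, A) = -158
17462 - (m(-80, 137) + 15316)*(-13076 + 11486) = 17462 - (-158 + 15316)*(-13076 + 11486) = 17462 - 15158*(-1590) = 17462 - 1*(-24101220) = 17462 + 24101220 = 24118682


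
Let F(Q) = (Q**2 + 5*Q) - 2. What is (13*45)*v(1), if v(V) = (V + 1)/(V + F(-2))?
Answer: -1170/7 ≈ -167.14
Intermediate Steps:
F(Q) = -2 + Q**2 + 5*Q
v(V) = (1 + V)/(-8 + V) (v(V) = (V + 1)/(V + (-2 + (-2)**2 + 5*(-2))) = (1 + V)/(V + (-2 + 4 - 10)) = (1 + V)/(V - 8) = (1 + V)/(-8 + V))
(13*45)*v(1) = (13*45)*((1 + 1)/(-8 + 1)) = 585*(2/(-7)) = 585*(-1/7*2) = 585*(-2/7) = -1170/7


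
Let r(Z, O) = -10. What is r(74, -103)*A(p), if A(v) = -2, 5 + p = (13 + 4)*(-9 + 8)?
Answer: 20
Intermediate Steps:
p = -22 (p = -5 + (13 + 4)*(-9 + 8) = -5 + 17*(-1) = -5 - 17 = -22)
r(74, -103)*A(p) = -10*(-2) = 20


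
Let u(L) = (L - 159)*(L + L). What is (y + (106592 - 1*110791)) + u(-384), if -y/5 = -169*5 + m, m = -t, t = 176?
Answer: 417930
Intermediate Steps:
u(L) = 2*L*(-159 + L) (u(L) = (-159 + L)*(2*L) = 2*L*(-159 + L))
m = -176 (m = -1*176 = -176)
y = 5105 (y = -5*(-169*5 - 176) = -5*(-845 - 176) = -5*(-1021) = 5105)
(y + (106592 - 1*110791)) + u(-384) = (5105 + (106592 - 1*110791)) + 2*(-384)*(-159 - 384) = (5105 + (106592 - 110791)) + 2*(-384)*(-543) = (5105 - 4199) + 417024 = 906 + 417024 = 417930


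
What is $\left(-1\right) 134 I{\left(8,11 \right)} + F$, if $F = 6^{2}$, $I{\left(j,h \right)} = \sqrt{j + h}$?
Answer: $36 - 134 \sqrt{19} \approx -548.09$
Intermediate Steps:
$I{\left(j,h \right)} = \sqrt{h + j}$
$F = 36$
$\left(-1\right) 134 I{\left(8,11 \right)} + F = \left(-1\right) 134 \sqrt{11 + 8} + 36 = - 134 \sqrt{19} + 36 = 36 - 134 \sqrt{19}$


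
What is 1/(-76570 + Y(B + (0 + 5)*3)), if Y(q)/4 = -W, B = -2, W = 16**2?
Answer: -1/77594 ≈ -1.2888e-5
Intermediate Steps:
W = 256
Y(q) = -1024 (Y(q) = 4*(-1*256) = 4*(-256) = -1024)
1/(-76570 + Y(B + (0 + 5)*3)) = 1/(-76570 - 1024) = 1/(-77594) = -1/77594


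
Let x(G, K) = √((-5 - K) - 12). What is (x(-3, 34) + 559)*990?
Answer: 553410 + 990*I*√51 ≈ 5.5341e+5 + 7070.0*I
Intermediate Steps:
x(G, K) = √(-17 - K)
(x(-3, 34) + 559)*990 = (√(-17 - 1*34) + 559)*990 = (√(-17 - 34) + 559)*990 = (√(-51) + 559)*990 = (I*√51 + 559)*990 = (559 + I*√51)*990 = 553410 + 990*I*√51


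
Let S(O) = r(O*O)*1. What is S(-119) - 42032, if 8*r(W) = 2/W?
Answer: -2380860607/56644 ≈ -42032.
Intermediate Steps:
r(W) = 1/(4*W) (r(W) = (2/W)/8 = 1/(4*W))
S(O) = 1/(4*O²) (S(O) = (1/(4*((O*O))))*1 = (1/(4*(O²)))*1 = (1/(4*O²))*1 = 1/(4*O²))
S(-119) - 42032 = (¼)/(-119)² - 42032 = (¼)*(1/14161) - 42032 = 1/56644 - 42032 = -2380860607/56644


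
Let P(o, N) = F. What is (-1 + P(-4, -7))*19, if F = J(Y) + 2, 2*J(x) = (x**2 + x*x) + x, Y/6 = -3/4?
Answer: 361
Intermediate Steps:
Y = -9/2 (Y = 6*(-3/4) = -9/2 ≈ -4.5000)
J(x) = x**2 + x/2 (J(x) = ((x**2 + x*x) + x)/2 = ((x**2 + x**2) + x)/2 = (2*x**2 + x)/2 = (x + 2*x**2)/2 = x**2 + x/2)
F = 20 (F = -9*(1/2 - 9/2)/2 + 2 = -9/2*(-4) + 2 = 18 + 2 = 20)
P(o, N) = 20
(-1 + P(-4, -7))*19 = (-1 + 20)*19 = 19*19 = 361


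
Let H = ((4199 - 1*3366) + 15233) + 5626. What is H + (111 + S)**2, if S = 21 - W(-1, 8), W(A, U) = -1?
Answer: 39381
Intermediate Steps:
S = 22 (S = 21 - 1*(-1) = 21 + 1 = 22)
H = 21692 (H = ((4199 - 3366) + 15233) + 5626 = (833 + 15233) + 5626 = 16066 + 5626 = 21692)
H + (111 + S)**2 = 21692 + (111 + 22)**2 = 21692 + 133**2 = 21692 + 17689 = 39381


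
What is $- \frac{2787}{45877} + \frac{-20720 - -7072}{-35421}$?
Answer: $\frac{527410969}{1625009217} \approx 0.32456$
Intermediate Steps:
$- \frac{2787}{45877} + \frac{-20720 - -7072}{-35421} = \left(-2787\right) \frac{1}{45877} + \left(-20720 + 7072\right) \left(- \frac{1}{35421}\right) = - \frac{2787}{45877} - - \frac{13648}{35421} = - \frac{2787}{45877} + \frac{13648}{35421} = \frac{527410969}{1625009217}$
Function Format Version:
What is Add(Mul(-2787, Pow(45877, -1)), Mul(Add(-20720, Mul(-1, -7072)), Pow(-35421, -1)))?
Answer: Rational(527410969, 1625009217) ≈ 0.32456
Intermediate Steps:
Add(Mul(-2787, Pow(45877, -1)), Mul(Add(-20720, Mul(-1, -7072)), Pow(-35421, -1))) = Add(Mul(-2787, Rational(1, 45877)), Mul(Add(-20720, 7072), Rational(-1, 35421))) = Add(Rational(-2787, 45877), Mul(-13648, Rational(-1, 35421))) = Add(Rational(-2787, 45877), Rational(13648, 35421)) = Rational(527410969, 1625009217)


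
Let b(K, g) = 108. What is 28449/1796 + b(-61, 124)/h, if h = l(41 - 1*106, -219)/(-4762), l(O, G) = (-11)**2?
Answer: -920233287/217316 ≈ -4234.5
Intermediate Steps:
l(O, G) = 121
h = -121/4762 (h = 121/(-4762) = 121*(-1/4762) = -121/4762 ≈ -0.025409)
28449/1796 + b(-61, 124)/h = 28449/1796 + 108/(-121/4762) = 28449*(1/1796) + 108*(-4762/121) = 28449/1796 - 514296/121 = -920233287/217316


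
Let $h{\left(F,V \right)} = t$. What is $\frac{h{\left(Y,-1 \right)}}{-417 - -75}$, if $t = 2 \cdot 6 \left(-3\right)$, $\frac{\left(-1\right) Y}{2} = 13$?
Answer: $\frac{2}{19} \approx 0.10526$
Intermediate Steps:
$Y = -26$ ($Y = \left(-2\right) 13 = -26$)
$t = -36$ ($t = 12 \left(-3\right) = -36$)
$h{\left(F,V \right)} = -36$
$\frac{h{\left(Y,-1 \right)}}{-417 - -75} = - \frac{36}{-417 - -75} = - \frac{36}{-417 + 75} = - \frac{36}{-342} = \left(-36\right) \left(- \frac{1}{342}\right) = \frac{2}{19}$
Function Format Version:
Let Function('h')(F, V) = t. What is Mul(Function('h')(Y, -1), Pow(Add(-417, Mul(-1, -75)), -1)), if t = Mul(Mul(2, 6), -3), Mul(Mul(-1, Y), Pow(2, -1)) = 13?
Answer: Rational(2, 19) ≈ 0.10526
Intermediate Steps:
Y = -26 (Y = Mul(-2, 13) = -26)
t = -36 (t = Mul(12, -3) = -36)
Function('h')(F, V) = -36
Mul(Function('h')(Y, -1), Pow(Add(-417, Mul(-1, -75)), -1)) = Mul(-36, Pow(Add(-417, Mul(-1, -75)), -1)) = Mul(-36, Pow(Add(-417, 75), -1)) = Mul(-36, Pow(-342, -1)) = Mul(-36, Rational(-1, 342)) = Rational(2, 19)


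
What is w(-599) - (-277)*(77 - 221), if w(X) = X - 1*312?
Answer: -40799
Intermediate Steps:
w(X) = -312 + X (w(X) = X - 312 = -312 + X)
w(-599) - (-277)*(77 - 221) = (-312 - 599) - (-277)*(77 - 221) = -911 - (-277)*(-144) = -911 - 1*39888 = -911 - 39888 = -40799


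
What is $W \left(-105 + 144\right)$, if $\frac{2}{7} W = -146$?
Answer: $-19929$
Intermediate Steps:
$W = -511$ ($W = \frac{7}{2} \left(-146\right) = -511$)
$W \left(-105 + 144\right) = - 511 \left(-105 + 144\right) = \left(-511\right) 39 = -19929$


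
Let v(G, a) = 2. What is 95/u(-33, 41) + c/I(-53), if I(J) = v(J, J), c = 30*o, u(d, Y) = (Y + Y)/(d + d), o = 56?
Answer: 31305/41 ≈ 763.54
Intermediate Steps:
u(d, Y) = Y/d (u(d, Y) = (2*Y)/((2*d)) = (2*Y)*(1/(2*d)) = Y/d)
c = 1680 (c = 30*56 = 1680)
I(J) = 2
95/u(-33, 41) + c/I(-53) = 95/((41/(-33))) + 1680/2 = 95/((41*(-1/33))) + 1680*(½) = 95/(-41/33) + 840 = 95*(-33/41) + 840 = -3135/41 + 840 = 31305/41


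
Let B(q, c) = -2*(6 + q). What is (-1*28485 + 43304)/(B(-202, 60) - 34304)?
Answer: -14819/33912 ≈ -0.43698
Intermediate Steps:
B(q, c) = -12 - 2*q
(-1*28485 + 43304)/(B(-202, 60) - 34304) = (-1*28485 + 43304)/((-12 - 2*(-202)) - 34304) = (-28485 + 43304)/((-12 + 404) - 34304) = 14819/(392 - 34304) = 14819/(-33912) = 14819*(-1/33912) = -14819/33912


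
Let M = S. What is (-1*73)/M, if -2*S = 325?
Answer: 146/325 ≈ 0.44923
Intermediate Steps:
S = -325/2 (S = -½*325 = -325/2 ≈ -162.50)
M = -325/2 ≈ -162.50
(-1*73)/M = (-1*73)/(-325/2) = -73*(-2/325) = 146/325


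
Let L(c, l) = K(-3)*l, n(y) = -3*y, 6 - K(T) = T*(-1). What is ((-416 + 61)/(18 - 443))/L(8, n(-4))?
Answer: 71/3060 ≈ 0.023203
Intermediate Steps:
K(T) = 6 + T (K(T) = 6 - T*(-1) = 6 - (-1)*T = 6 + T)
L(c, l) = 3*l (L(c, l) = (6 - 3)*l = 3*l)
((-416 + 61)/(18 - 443))/L(8, n(-4)) = ((-416 + 61)/(18 - 443))/((3*(-3*(-4)))) = (-355/(-425))/((3*12)) = -355*(-1/425)/36 = (71/85)*(1/36) = 71/3060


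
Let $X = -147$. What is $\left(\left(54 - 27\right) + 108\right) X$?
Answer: $-19845$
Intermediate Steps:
$\left(\left(54 - 27\right) + 108\right) X = \left(\left(54 - 27\right) + 108\right) \left(-147\right) = \left(27 + 108\right) \left(-147\right) = 135 \left(-147\right) = -19845$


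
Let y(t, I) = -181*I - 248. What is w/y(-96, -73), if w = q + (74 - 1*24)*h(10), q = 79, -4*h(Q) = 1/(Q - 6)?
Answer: 607/103720 ≈ 0.0058523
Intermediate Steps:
h(Q) = -1/(4*(-6 + Q)) (h(Q) = -1/(4*(Q - 6)) = -1/(4*(-6 + Q)))
y(t, I) = -248 - 181*I
w = 607/8 (w = 79 + (74 - 1*24)*(-1/(-24 + 4*10)) = 79 + (74 - 24)*(-1/(-24 + 40)) = 79 + 50*(-1/16) = 79 - 25/8 = 607/8 ≈ 75.875)
w/y(-96, -73) = 607/(8*(-248 - 181*(-73))) = 607/(8*(-248 + 13213)) = (607/8)/12965 = (607/8)*(1/12965) = 607/103720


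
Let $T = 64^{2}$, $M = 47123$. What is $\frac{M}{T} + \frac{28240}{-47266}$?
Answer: $\frac{1055822339}{96800768} \approx 10.907$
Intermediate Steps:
$T = 4096$
$\frac{M}{T} + \frac{28240}{-47266} = \frac{47123}{4096} + \frac{28240}{-47266} = 47123 \cdot \frac{1}{4096} + 28240 \left(- \frac{1}{47266}\right) = \frac{47123}{4096} - \frac{14120}{23633} = \frac{1055822339}{96800768}$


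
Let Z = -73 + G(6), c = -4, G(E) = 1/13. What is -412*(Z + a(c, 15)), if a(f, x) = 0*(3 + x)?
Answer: 390576/13 ≈ 30044.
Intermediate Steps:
G(E) = 1/13
a(f, x) = 0
Z = -948/13 (Z = -73 + 1/13 = -948/13 ≈ -72.923)
-412*(Z + a(c, 15)) = -412*(-948/13 + 0) = -412*(-948/13) = 390576/13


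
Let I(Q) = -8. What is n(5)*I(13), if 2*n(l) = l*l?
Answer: -100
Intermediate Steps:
n(l) = l²/2 (n(l) = (l*l)/2 = l²/2)
n(5)*I(13) = ((½)*5²)*(-8) = ((½)*25)*(-8) = (25/2)*(-8) = -100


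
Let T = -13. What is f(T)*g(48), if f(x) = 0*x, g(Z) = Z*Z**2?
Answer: 0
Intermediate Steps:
g(Z) = Z**3
f(x) = 0
f(T)*g(48) = 0*48**3 = 0*110592 = 0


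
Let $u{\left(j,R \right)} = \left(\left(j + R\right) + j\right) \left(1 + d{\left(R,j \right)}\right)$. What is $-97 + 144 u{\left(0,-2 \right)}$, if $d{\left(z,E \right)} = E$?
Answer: $-385$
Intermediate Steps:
$u{\left(j,R \right)} = \left(1 + j\right) \left(R + 2 j\right)$ ($u{\left(j,R \right)} = \left(\left(j + R\right) + j\right) \left(1 + j\right) = \left(\left(R + j\right) + j\right) \left(1 + j\right) = \left(R + 2 j\right) \left(1 + j\right) = \left(1 + j\right) \left(R + 2 j\right)$)
$-97 + 144 u{\left(0,-2 \right)} = -97 + 144 \left(-2 + 2 \cdot 0 + 2 \cdot 0^{2} - 0\right) = -97 + 144 \left(-2 + 0 + 2 \cdot 0 + 0\right) = -97 + 144 \left(-2 + 0 + 0 + 0\right) = -97 + 144 \left(-2\right) = -97 - 288 = -385$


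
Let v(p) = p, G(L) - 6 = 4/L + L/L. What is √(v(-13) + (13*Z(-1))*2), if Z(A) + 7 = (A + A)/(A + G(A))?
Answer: I*√221 ≈ 14.866*I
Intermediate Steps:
G(L) = 7 + 4/L (G(L) = 6 + (4/L + L/L) = 6 + (4/L + 1) = 6 + (1 + 4/L) = 7 + 4/L)
Z(A) = -7 + 2*A/(7 + A + 4/A) (Z(A) = -7 + (A + A)/(A + (7 + 4/A)) = -7 + (2*A)/(7 + A + 4/A) = -7 + 2*A/(7 + A + 4/A))
√(v(-13) + (13*Z(-1))*2) = √(-13 + (13*((-28 - 49*(-1) - 5*(-1)²)/(4 + (-1)² + 7*(-1))))*2) = √(-13 + (13*((-28 + 49 - 5*1)/(4 + 1 - 7)))*2) = √(-13 + (13*((-28 + 49 - 5)/(-2)))*2) = √(-13 + (13*(-½*16))*2) = √(-13 + (13*(-8))*2) = √(-13 - 104*2) = √(-13 - 208) = √(-221) = I*√221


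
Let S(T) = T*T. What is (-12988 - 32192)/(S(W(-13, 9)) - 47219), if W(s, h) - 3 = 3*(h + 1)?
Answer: 4518/4613 ≈ 0.97941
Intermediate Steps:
W(s, h) = 6 + 3*h (W(s, h) = 3 + 3*(h + 1) = 3 + 3*(1 + h) = 3 + (3 + 3*h) = 6 + 3*h)
S(T) = T**2
(-12988 - 32192)/(S(W(-13, 9)) - 47219) = (-12988 - 32192)/((6 + 3*9)**2 - 47219) = -45180/((6 + 27)**2 - 47219) = -45180/(33**2 - 47219) = -45180/(1089 - 47219) = -45180/(-46130) = -45180*(-1/46130) = 4518/4613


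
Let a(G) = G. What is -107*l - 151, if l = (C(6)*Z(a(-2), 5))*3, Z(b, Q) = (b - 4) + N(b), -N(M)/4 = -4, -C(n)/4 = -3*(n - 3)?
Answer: -115711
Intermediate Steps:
C(n) = -36 + 12*n (C(n) = -(-12)*(n - 3) = -(-12)*(-3 + n) = -4*(9 - 3*n) = -36 + 12*n)
N(M) = 16 (N(M) = -4*(-4) = 16)
Z(b, Q) = 12 + b (Z(b, Q) = (b - 4) + 16 = (-4 + b) + 16 = 12 + b)
l = 1080 (l = ((-36 + 12*6)*(12 - 2))*3 = ((-36 + 72)*10)*3 = (36*10)*3 = 360*3 = 1080)
-107*l - 151 = -107*1080 - 151 = -115560 - 151 = -115711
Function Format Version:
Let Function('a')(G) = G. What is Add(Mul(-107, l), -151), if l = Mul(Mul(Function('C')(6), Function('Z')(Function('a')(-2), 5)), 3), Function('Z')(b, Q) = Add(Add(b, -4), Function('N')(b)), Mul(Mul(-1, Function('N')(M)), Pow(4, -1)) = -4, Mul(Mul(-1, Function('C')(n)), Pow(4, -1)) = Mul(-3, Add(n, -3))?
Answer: -115711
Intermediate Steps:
Function('C')(n) = Add(-36, Mul(12, n)) (Function('C')(n) = Mul(-4, Mul(-3, Add(n, -3))) = Mul(-4, Mul(-3, Add(-3, n))) = Mul(-4, Add(9, Mul(-3, n))) = Add(-36, Mul(12, n)))
Function('N')(M) = 16 (Function('N')(M) = Mul(-4, -4) = 16)
Function('Z')(b, Q) = Add(12, b) (Function('Z')(b, Q) = Add(Add(b, -4), 16) = Add(Add(-4, b), 16) = Add(12, b))
l = 1080 (l = Mul(Mul(Add(-36, Mul(12, 6)), Add(12, -2)), 3) = Mul(Mul(Add(-36, 72), 10), 3) = Mul(Mul(36, 10), 3) = Mul(360, 3) = 1080)
Add(Mul(-107, l), -151) = Add(Mul(-107, 1080), -151) = Add(-115560, -151) = -115711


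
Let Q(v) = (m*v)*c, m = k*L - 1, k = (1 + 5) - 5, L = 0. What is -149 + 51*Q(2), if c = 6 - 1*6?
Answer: -149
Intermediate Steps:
c = 0 (c = 6 - 6 = 0)
k = 1 (k = 6 - 5 = 1)
m = -1 (m = 1*0 - 1 = 0 - 1 = -1)
Q(v) = 0 (Q(v) = -v*0 = 0)
-149 + 51*Q(2) = -149 + 51*0 = -149 + 0 = -149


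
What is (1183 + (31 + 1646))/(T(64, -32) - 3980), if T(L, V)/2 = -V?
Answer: -65/89 ≈ -0.73034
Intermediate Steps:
T(L, V) = -2*V (T(L, V) = 2*(-V) = -2*V)
(1183 + (31 + 1646))/(T(64, -32) - 3980) = (1183 + (31 + 1646))/(-2*(-32) - 3980) = (1183 + 1677)/(64 - 3980) = 2860/(-3916) = 2860*(-1/3916) = -65/89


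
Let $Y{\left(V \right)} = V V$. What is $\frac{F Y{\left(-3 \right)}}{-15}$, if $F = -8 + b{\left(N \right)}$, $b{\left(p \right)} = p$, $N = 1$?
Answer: $\frac{21}{5} \approx 4.2$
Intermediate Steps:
$Y{\left(V \right)} = V^{2}$
$F = -7$ ($F = -8 + 1 = -7$)
$\frac{F Y{\left(-3 \right)}}{-15} = \frac{\left(-7\right) \left(-3\right)^{2}}{-15} = \left(-7\right) 9 \left(- \frac{1}{15}\right) = \left(-63\right) \left(- \frac{1}{15}\right) = \frac{21}{5}$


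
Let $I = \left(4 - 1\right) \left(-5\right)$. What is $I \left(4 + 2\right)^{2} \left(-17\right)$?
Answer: $9180$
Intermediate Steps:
$I = -15$ ($I = 3 \left(-5\right) = -15$)
$I \left(4 + 2\right)^{2} \left(-17\right) = - 15 \left(4 + 2\right)^{2} \left(-17\right) = - 15 \cdot 6^{2} \left(-17\right) = \left(-15\right) 36 \left(-17\right) = \left(-540\right) \left(-17\right) = 9180$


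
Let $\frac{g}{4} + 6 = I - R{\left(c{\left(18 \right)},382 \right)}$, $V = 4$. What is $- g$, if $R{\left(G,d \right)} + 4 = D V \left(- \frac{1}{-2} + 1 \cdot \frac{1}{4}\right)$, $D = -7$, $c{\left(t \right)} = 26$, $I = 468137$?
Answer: $-1872624$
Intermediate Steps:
$R{\left(G,d \right)} = -25$ ($R{\left(G,d \right)} = -4 + \left(-7\right) 4 \left(- \frac{1}{-2} + 1 \cdot \frac{1}{4}\right) = -4 - 28 \left(\left(-1\right) \left(- \frac{1}{2}\right) + 1 \cdot \frac{1}{4}\right) = -4 - 28 \left(\frac{1}{2} + \frac{1}{4}\right) = -4 - 21 = -25$)
$g = 1872624$ ($g = -24 + 4 \left(468137 - -25\right) = -24 + 4 \left(468137 + 25\right) = -24 + 4 \cdot 468162 = -24 + 1872648 = 1872624$)
$- g = \left(-1\right) 1872624 = -1872624$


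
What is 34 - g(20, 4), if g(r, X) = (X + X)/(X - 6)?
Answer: 38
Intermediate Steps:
g(r, X) = 2*X/(-6 + X) (g(r, X) = (2*X)/(-6 + X) = 2*X/(-6 + X))
34 - g(20, 4) = 34 - 2*4/(-6 + 4) = 34 - 2*4/(-2) = 34 - 2*4*(-1)/2 = 34 - 1*(-4) = 34 + 4 = 38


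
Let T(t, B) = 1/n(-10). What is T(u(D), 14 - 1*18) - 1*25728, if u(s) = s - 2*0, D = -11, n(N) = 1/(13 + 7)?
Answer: -25708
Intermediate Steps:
n(N) = 1/20
u(s) = s (u(s) = s + 0 = s)
T(t, B) = 20 (T(t, B) = 1/(1/20) = 20)
T(u(D), 14 - 1*18) - 1*25728 = 20 - 1*25728 = 20 - 25728 = -25708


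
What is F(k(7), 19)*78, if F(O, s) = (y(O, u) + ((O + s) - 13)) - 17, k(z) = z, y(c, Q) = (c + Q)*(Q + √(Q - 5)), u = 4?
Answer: 3120 + 858*I ≈ 3120.0 + 858.0*I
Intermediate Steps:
y(c, Q) = (Q + c)*(Q + √(-5 + Q))
F(O, s) = -14 + s + 4*I + 5*O + I*O (F(O, s) = ((4² + 4*O + 4*√(-5 + 4) + O*√(-5 + 4)) + ((O + s) - 13)) - 17 = ((16 + 4*O + 4*√(-1) + O*√(-1)) + (-13 + O + s)) - 17 = ((16 + 4*O + 4*I + O*I) + (-13 + O + s)) - 17 = ((16 + 4*O + 4*I + I*O) + (-13 + O + s)) - 17 = ((16 + 4*I + 4*O + I*O) + (-13 + O + s)) - 17 = (3 + s + 4*I + 5*O + I*O) - 17 = -14 + s + 4*I + 5*O + I*O)
F(k(7), 19)*78 = (-14 + 19 + 4*I + 7*(5 + I))*78 = (-14 + 19 + 4*I + (35 + 7*I))*78 = (40 + 11*I)*78 = 3120 + 858*I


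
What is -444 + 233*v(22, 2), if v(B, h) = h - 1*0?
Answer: 22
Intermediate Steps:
v(B, h) = h (v(B, h) = h + 0 = h)
-444 + 233*v(22, 2) = -444 + 233*2 = -444 + 466 = 22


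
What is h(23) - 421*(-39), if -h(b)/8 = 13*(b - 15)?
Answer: 15587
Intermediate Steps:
h(b) = 1560 - 104*b (h(b) = -104*(b - 15) = -104*(-15 + b) = -8*(-195 + 13*b) = 1560 - 104*b)
h(23) - 421*(-39) = (1560 - 104*23) - 421*(-39) = (1560 - 2392) + 16419 = -832 + 16419 = 15587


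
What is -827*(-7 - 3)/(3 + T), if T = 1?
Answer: 4135/2 ≈ 2067.5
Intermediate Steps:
-827*(-7 - 3)/(3 + T) = -827*(-7 - 3)/(3 + 1) = -(-8270)/4 = -827*(-5/2) = 4135/2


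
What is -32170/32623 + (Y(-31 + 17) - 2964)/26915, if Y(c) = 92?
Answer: -959548806/878048045 ≈ -1.0928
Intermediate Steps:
-32170/32623 + (Y(-31 + 17) - 2964)/26915 = -32170/32623 + (92 - 2964)/26915 = -32170*1/32623 - 2872*1/26915 = -32170/32623 - 2872/26915 = -959548806/878048045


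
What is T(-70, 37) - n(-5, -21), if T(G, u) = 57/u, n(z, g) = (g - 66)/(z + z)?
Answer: -2649/370 ≈ -7.1595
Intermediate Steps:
n(z, g) = (-66 + g)/(2*z) (n(z, g) = (-66 + g)/((2*z)) = (-66 + g)*(1/(2*z)) = (-66 + g)/(2*z))
T(-70, 37) - n(-5, -21) = 57/37 - (-66 - 21)/(2*(-5)) = 57*(1/37) - (-1)*(-87)/(2*5) = 57/37 - 1*87/10 = 57/37 - 87/10 = -2649/370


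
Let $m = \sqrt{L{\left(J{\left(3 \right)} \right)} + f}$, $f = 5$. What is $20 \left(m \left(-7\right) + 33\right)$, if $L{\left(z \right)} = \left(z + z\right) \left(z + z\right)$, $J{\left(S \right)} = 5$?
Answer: $660 - 140 \sqrt{105} \approx -774.57$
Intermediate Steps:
$L{\left(z \right)} = 4 z^{2}$ ($L{\left(z \right)} = 2 z 2 z = 4 z^{2}$)
$m = \sqrt{105}$ ($m = \sqrt{4 \cdot 5^{2} + 5} = \sqrt{4 \cdot 25 + 5} = \sqrt{100 + 5} = \sqrt{105} \approx 10.247$)
$20 \left(m \left(-7\right) + 33\right) = 20 \left(\sqrt{105} \left(-7\right) + 33\right) = 20 \left(- 7 \sqrt{105} + 33\right) = 20 \left(33 - 7 \sqrt{105}\right) = 660 - 140 \sqrt{105}$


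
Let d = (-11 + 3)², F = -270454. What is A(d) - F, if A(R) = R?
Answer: 270518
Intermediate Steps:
d = 64 (d = (-8)² = 64)
A(d) - F = 64 - 1*(-270454) = 64 + 270454 = 270518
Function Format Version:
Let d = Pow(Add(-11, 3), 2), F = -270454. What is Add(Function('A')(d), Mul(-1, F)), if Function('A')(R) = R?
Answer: 270518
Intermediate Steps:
d = 64 (d = Pow(-8, 2) = 64)
Add(Function('A')(d), Mul(-1, F)) = Add(64, Mul(-1, -270454)) = Add(64, 270454) = 270518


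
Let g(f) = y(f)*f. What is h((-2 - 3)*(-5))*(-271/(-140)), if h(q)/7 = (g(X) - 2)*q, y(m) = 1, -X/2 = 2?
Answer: -4065/2 ≈ -2032.5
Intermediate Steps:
X = -4 (X = -2*2 = -4)
g(f) = f (g(f) = 1*f = f)
h(q) = -42*q (h(q) = 7*((-4 - 2)*q) = 7*(-6*q) = -42*q)
h((-2 - 3)*(-5))*(-271/(-140)) = (-42*(-2 - 3)*(-5))*(-271/(-140)) = (-(-210)*(-5))*(-271*(-1/140)) = -42*25*(271/140) = -1050*271/140 = -4065/2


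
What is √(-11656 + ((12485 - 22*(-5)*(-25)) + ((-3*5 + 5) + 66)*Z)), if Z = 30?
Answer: I*√241 ≈ 15.524*I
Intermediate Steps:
√(-11656 + ((12485 - 22*(-5)*(-25)) + ((-3*5 + 5) + 66)*Z)) = √(-11656 + ((12485 - 22*(-5)*(-25)) + ((-3*5 + 5) + 66)*30)) = √(-11656 + ((12485 + 110*(-25)) + ((-15 + 5) + 66)*30)) = √(-11656 + ((12485 - 2750) + (-10 + 66)*30)) = √(-11656 + (9735 + 56*30)) = √(-11656 + (9735 + 1680)) = √(-11656 + 11415) = √(-241) = I*√241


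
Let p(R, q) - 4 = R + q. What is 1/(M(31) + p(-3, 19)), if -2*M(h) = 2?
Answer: 1/19 ≈ 0.052632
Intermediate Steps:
M(h) = -1 (M(h) = -½*2 = -1)
p(R, q) = 4 + R + q (p(R, q) = 4 + (R + q) = 4 + R + q)
1/(M(31) + p(-3, 19)) = 1/(-1 + (4 - 3 + 19)) = 1/(-1 + 20) = 1/19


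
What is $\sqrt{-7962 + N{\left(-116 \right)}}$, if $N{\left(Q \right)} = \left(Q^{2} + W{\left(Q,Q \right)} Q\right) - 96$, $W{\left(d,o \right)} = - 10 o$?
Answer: $i \sqrt{129162} \approx 359.39 i$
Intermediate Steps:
$N{\left(Q \right)} = -96 - 9 Q^{2}$ ($N{\left(Q \right)} = \left(Q^{2} + - 10 Q Q\right) - 96 = \left(Q^{2} - 10 Q^{2}\right) - 96 = - 9 Q^{2} - 96 = -96 - 9 Q^{2}$)
$\sqrt{-7962 + N{\left(-116 \right)}} = \sqrt{-7962 - \left(96 + 9 \left(-116\right)^{2}\right)} = \sqrt{-7962 - 121200} = \sqrt{-129162} = i \sqrt{129162}$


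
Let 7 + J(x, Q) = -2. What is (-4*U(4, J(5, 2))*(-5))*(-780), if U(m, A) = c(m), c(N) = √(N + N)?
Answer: -31200*√2 ≈ -44123.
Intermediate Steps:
J(x, Q) = -9 (J(x, Q) = -7 - 2 = -9)
c(N) = √2*√N (c(N) = √(2*N) = √2*√N)
U(m, A) = √2*√m
(-4*U(4, J(5, 2))*(-5))*(-780) = (-4*√2*√4*(-5))*(-780) = (-4*√2*2*(-5))*(-780) = (-8*√2*(-5))*(-780) = (40*√2)*(-780) = -31200*√2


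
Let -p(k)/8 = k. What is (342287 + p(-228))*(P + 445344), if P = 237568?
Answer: 234997531232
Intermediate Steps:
p(k) = -8*k
(342287 + p(-228))*(P + 445344) = (342287 - 8*(-228))*(237568 + 445344) = (342287 + 1824)*682912 = 344111*682912 = 234997531232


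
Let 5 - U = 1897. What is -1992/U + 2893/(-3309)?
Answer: 279493/1565157 ≈ 0.17857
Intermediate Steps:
U = -1892 (U = 5 - 1*1897 = 5 - 1897 = -1892)
-1992/U + 2893/(-3309) = -1992/(-1892) + 2893/(-3309) = -1992*(-1/1892) + 2893*(-1/3309) = 498/473 - 2893/3309 = 279493/1565157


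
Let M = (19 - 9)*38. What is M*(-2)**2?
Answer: 1520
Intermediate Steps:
M = 380 (M = 10*38 = 380)
M*(-2)**2 = 380*(-2)**2 = 380*4 = 1520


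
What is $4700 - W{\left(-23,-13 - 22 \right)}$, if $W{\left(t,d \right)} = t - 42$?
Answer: $4765$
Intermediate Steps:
$W{\left(t,d \right)} = -42 + t$
$4700 - W{\left(-23,-13 - 22 \right)} = 4700 - \left(-42 - 23\right) = 4700 - -65 = 4700 + 65 = 4765$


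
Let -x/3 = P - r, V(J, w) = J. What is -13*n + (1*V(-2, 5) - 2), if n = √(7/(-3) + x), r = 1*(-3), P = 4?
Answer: -4 - 13*I*√210/3 ≈ -4.0 - 62.796*I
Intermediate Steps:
r = -3
x = -21 (x = -3*(4 - 1*(-3)) = -3*(4 + 3) = -3*7 = -21)
n = I*√210/3 (n = √(7/(-3) - 21) = √(7*(-⅓) - 21) = √(-7/3 - 21) = √(-70/3) = I*√210/3 ≈ 4.8305*I)
-13*n + (1*V(-2, 5) - 2) = -13*I*√210/3 + (1*(-2) - 2) = -13*I*√210/3 + (-2 - 2) = -13*I*√210/3 - 4 = -4 - 13*I*√210/3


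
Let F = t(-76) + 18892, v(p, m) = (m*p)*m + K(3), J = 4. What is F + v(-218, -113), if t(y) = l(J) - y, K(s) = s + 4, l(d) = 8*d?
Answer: -2764635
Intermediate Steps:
K(s) = 4 + s
v(p, m) = 7 + p*m² (v(p, m) = (m*p)*m + (4 + 3) = p*m² + 7 = 7 + p*m²)
t(y) = 32 - y (t(y) = 8*4 - y = 32 - y)
F = 19000 (F = (32 - 1*(-76)) + 18892 = (32 + 76) + 18892 = 108 + 18892 = 19000)
F + v(-218, -113) = 19000 + (7 - 218*(-113)²) = 19000 + (7 - 218*12769) = 19000 + (7 - 2783642) = 19000 - 2783635 = -2764635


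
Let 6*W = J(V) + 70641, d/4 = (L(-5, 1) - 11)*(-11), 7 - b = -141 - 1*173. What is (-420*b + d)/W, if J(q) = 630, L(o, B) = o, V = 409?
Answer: -268232/23757 ≈ -11.291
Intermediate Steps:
b = 321 (b = 7 - (-141 - 1*173) = 7 - (-141 - 173) = 7 - 1*(-314) = 7 + 314 = 321)
d = 704 (d = 4*((-5 - 11)*(-11)) = 4*(-16*(-11)) = 4*176 = 704)
W = 23757/2 (W = (630 + 70641)/6 = (1/6)*71271 = 23757/2 ≈ 11879.)
(-420*b + d)/W = (-420*321 + 704)/(23757/2) = (-134820 + 704)*(2/23757) = -134116*2/23757 = -268232/23757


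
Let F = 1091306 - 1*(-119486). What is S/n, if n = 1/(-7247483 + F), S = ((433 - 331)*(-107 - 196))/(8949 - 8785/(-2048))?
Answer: 382095302750208/18336337 ≈ 2.0838e+7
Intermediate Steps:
F = 1210792 (F = 1091306 + 119486 = 1210792)
S = -63295488/18336337 (S = (102*(-303))/(8949 - 8785*(-1/2048)) = -30906/(8949 + 8785/2048) = -30906/(18336337/2048) = (2048/18336337)*(-30906) = -63295488/18336337 ≈ -3.4519)
n = -1/6036691 (n = 1/(-7247483 + 1210792) = 1/(-6036691) = -1/6036691 ≈ -1.6565e-7)
S/n = -63295488/(18336337*(-1/6036691)) = -63295488/18336337*(-6036691) = 382095302750208/18336337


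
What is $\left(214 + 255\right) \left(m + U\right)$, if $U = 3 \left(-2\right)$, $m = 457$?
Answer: $211519$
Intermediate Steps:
$U = -6$
$\left(214 + 255\right) \left(m + U\right) = \left(214 + 255\right) \left(457 - 6\right) = 469 \cdot 451 = 211519$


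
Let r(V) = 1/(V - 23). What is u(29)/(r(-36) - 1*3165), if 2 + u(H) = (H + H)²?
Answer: -99179/93368 ≈ -1.0622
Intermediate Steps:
r(V) = 1/(-23 + V)
u(H) = -2 + 4*H² (u(H) = -2 + (H + H)² = -2 + (2*H)² = -2 + 4*H²)
u(29)/(r(-36) - 1*3165) = (-2 + 4*29²)/(1/(-23 - 36) - 1*3165) = (-2 + 4*841)/(1/(-59) - 3165) = (-2 + 3364)/(-1/59 - 3165) = 3362/(-186736/59) = 3362*(-59/186736) = -99179/93368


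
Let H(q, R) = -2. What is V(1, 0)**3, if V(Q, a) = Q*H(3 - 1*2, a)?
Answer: -8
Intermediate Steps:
V(Q, a) = -2*Q (V(Q, a) = Q*(-2) = -2*Q)
V(1, 0)**3 = (-2*1)**3 = (-2)**3 = -8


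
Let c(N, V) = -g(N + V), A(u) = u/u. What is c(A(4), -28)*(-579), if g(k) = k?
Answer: -15633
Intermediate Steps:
A(u) = 1
c(N, V) = -N - V (c(N, V) = -(N + V) = -N - V)
c(A(4), -28)*(-579) = (-1*1 - 1*(-28))*(-579) = (-1 + 28)*(-579) = 27*(-579) = -15633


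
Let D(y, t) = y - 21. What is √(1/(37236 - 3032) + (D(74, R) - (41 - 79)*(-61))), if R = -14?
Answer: I*√662463576509/17102 ≈ 47.592*I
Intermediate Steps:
D(y, t) = -21 + y
√(1/(37236 - 3032) + (D(74, R) - (41 - 79)*(-61))) = √(1/(37236 - 3032) + ((-21 + 74) - (41 - 79)*(-61))) = √(1/34204 + (53 - (-38)*(-61))) = √(1/34204 + (53 - 1*2318)) = √(1/34204 + (53 - 2318)) = √(1/34204 - 2265) = √(-77472059/34204) = I*√662463576509/17102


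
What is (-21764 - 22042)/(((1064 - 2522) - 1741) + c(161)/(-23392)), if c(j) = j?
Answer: 48795712/3563389 ≈ 13.694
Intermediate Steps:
(-21764 - 22042)/(((1064 - 2522) - 1741) + c(161)/(-23392)) = (-21764 - 22042)/(((1064 - 2522) - 1741) + 161/(-23392)) = -43806/((-1458 - 1741) + 161*(-1/23392)) = -43806/(-3199 - 161/23392) = -43806/(-74831169/23392) = -43806*(-23392/74831169) = 48795712/3563389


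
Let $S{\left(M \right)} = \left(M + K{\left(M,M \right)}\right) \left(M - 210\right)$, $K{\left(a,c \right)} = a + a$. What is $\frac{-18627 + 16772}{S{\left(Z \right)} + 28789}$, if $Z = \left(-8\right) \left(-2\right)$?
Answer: $- \frac{1855}{19477} \approx -0.095241$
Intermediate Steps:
$Z = 16$
$K{\left(a,c \right)} = 2 a$
$S{\left(M \right)} = 3 M \left(-210 + M\right)$ ($S{\left(M \right)} = \left(M + 2 M\right) \left(M - 210\right) = 3 M \left(-210 + M\right)$)
$\frac{-18627 + 16772}{S{\left(Z \right)} + 28789} = \frac{-18627 + 16772}{3 \cdot 16 \left(-210 + 16\right) + 28789} = - \frac{1855}{3 \cdot 16 \left(-194\right) + 28789} = - \frac{1855}{-9312 + 28789} = - \frac{1855}{19477}$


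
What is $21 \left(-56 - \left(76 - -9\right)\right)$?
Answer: $-2961$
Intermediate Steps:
$21 \left(-56 - \left(76 - -9\right)\right) = 21 \left(-56 - 85\right) = 21 \left(-141\right) = -2961$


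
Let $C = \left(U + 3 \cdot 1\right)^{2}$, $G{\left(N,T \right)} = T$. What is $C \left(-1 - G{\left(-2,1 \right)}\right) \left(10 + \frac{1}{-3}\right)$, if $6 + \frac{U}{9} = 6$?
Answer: $-174$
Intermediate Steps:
$U = 0$ ($U = -54 + 9 \cdot 6 = -54 + 54 = 0$)
$C = 9$ ($C = \left(0 + 3 \cdot 1\right)^{2} = \left(0 + 3\right)^{2} = 3^{2} = 9$)
$C \left(-1 - G{\left(-2,1 \right)}\right) \left(10 + \frac{1}{-3}\right) = 9 \left(-1 - 1\right) \left(10 + \frac{1}{-3}\right) = 9 \left(-1 - 1\right) \left(10 - \frac{1}{3}\right) = 9 \left(-2\right) \frac{29}{3} = \left(-18\right) \frac{29}{3} = -174$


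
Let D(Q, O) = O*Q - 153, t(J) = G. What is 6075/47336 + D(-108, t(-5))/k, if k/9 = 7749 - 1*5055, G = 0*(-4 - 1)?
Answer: 7780669/63761592 ≈ 0.12203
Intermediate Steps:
G = 0 (G = 0*(-5) = 0)
t(J) = 0
k = 24246 (k = 9*(7749 - 1*5055) = 9*(7749 - 5055) = 9*2694 = 24246)
D(Q, O) = -153 + O*Q
6075/47336 + D(-108, t(-5))/k = 6075/47336 + (-153 + 0*(-108))/24246 = 6075*(1/47336) + (-153 + 0)*(1/24246) = 6075/47336 - 153*1/24246 = 6075/47336 - 17/2694 = 7780669/63761592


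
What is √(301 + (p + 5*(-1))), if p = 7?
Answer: √303 ≈ 17.407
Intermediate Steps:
√(301 + (p + 5*(-1))) = √(301 + (7 + 5*(-1))) = √(301 + (7 - 5)) = √(301 + 2) = √303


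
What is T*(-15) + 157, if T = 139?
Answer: -1928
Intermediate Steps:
T*(-15) + 157 = 139*(-15) + 157 = -2085 + 157 = -1928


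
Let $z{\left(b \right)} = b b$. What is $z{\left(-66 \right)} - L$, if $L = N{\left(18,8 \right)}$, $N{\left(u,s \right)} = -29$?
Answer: $4385$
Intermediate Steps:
$z{\left(b \right)} = b^{2}$
$L = -29$
$z{\left(-66 \right)} - L = \left(-66\right)^{2} - -29 = 4356 + 29 = 4385$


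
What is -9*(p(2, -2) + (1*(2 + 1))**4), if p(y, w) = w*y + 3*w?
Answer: -639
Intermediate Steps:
p(y, w) = 3*w + w*y
-9*(p(2, -2) + (1*(2 + 1))**4) = -9*(-2*(3 + 2) + (1*(2 + 1))**4) = -9*(-2*5 + (1*3)**4) = -9*(-10 + 3**4) = -9*(-10 + 81) = -9*71 = -639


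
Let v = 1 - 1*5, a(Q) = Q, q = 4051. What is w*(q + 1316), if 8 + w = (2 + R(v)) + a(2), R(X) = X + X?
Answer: -64404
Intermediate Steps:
v = -4 (v = 1 - 5 = -4)
R(X) = 2*X
w = -12 (w = -8 + ((2 + 2*(-4)) + 2) = -8 + ((2 - 8) + 2) = -8 + (-6 + 2) = -8 - 4 = -12)
w*(q + 1316) = -12*(4051 + 1316) = -12*5367 = -64404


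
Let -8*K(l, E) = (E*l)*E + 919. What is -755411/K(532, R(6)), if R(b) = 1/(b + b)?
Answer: 217558368/33217 ≈ 6549.6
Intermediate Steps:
R(b) = 1/(2*b)
K(l, E) = -919/8 - l*E²/8 (K(l, E) = -((E*l)*E + 919)/8 = -(l*E² + 919)/8 = -(919 + l*E²)/8 = -919/8 - l*E²/8)
-755411/K(532, R(6)) = -755411/(-919/8 - ⅛*532*((½)/6)²) = -755411/(-919/8 - ⅛*532*((½)*(⅙))²) = -755411/(-919/8 - ⅛*532*(1/12)²) = -755411/(-919/8 - ⅛*532*1/144) = -755411/(-919/8 - 133/288) = -755411/(-33217/288) = -755411*(-288/33217) = 217558368/33217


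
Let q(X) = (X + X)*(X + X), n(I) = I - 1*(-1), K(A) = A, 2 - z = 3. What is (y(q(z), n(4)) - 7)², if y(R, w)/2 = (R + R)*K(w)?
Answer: 5329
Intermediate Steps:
z = -1 (z = 2 - 1*3 = 2 - 3 = -1)
n(I) = 1 + I (n(I) = I + 1 = 1 + I)
q(X) = 4*X² (q(X) = (2*X)*(2*X) = 4*X²)
y(R, w) = 4*R*w (y(R, w) = 2*((R + R)*w) = 2*((2*R)*w) = 2*(2*R*w) = 4*R*w)
(y(q(z), n(4)) - 7)² = (4*(4*(-1)²)*(1 + 4) - 7)² = (4*(4*1)*5 - 7)² = (4*4*5 - 7)² = (80 - 7)² = 73² = 5329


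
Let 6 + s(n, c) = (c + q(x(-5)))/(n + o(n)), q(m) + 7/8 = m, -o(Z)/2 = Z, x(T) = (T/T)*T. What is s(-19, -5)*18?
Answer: -8991/76 ≈ -118.30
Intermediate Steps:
x(T) = T (x(T) = 1*T = T)
o(Z) = -2*Z
q(m) = -7/8 + m
s(n, c) = -6 - (-47/8 + c)/n (s(n, c) = -6 + (c + (-7/8 - 5))/(n - 2*n) = -6 + (c - 47/8)/((-n)) = -6 + (-47/8 + c)*(-1/n) = -6 - (-47/8 + c)/n)
s(-19, -5)*18 = ((47/8 - 1*(-5) - 6*(-19))/(-19))*18 = -(47/8 + 5 + 114)/19*18 = -1/19*999/8*18 = -999/152*18 = -8991/76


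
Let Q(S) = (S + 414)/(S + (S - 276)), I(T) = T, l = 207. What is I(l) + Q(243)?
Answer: 14709/70 ≈ 210.13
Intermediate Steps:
Q(S) = (414 + S)/(-276 + 2*S) (Q(S) = (414 + S)/(S + (-276 + S)) = (414 + S)/(-276 + 2*S))
I(l) + Q(243) = 207 + (414 + 243)/(2*(-138 + 243)) = 207 + (½)*657/105 = 207 + (½)*(1/105)*657 = 207 + 219/70 = 14709/70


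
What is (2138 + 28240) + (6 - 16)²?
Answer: 30478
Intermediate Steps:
(2138 + 28240) + (6 - 16)² = 30378 + (-10)² = 30378 + 100 = 30478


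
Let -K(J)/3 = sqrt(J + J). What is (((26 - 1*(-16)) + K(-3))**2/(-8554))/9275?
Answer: -171/7933835 + 18*I*sqrt(6)/5667025 ≈ -2.1553e-5 + 7.7802e-6*I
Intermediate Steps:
K(J) = -3*sqrt(2)*sqrt(J) (K(J) = -3*sqrt(J + J) = -3*sqrt(2)*sqrt(J))
(((26 - 1*(-16)) + K(-3))**2/(-8554))/9275 = (((26 - 1*(-16)) - 3*sqrt(2)*sqrt(-3))**2/(-8554))/9275 = (((26 + 16) - 3*sqrt(2)*I*sqrt(3))**2*(-1/8554))*(1/9275) = ((42 - 3*I*sqrt(6))**2*(-1/8554))*(1/9275) = -(42 - 3*I*sqrt(6))**2/8554*(1/9275) = -(42 - 3*I*sqrt(6))**2/79338350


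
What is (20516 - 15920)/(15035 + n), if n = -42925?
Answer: -2298/13945 ≈ -0.16479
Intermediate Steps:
(20516 - 15920)/(15035 + n) = (20516 - 15920)/(15035 - 42925) = 4596/(-27890) = 4596*(-1/27890) = -2298/13945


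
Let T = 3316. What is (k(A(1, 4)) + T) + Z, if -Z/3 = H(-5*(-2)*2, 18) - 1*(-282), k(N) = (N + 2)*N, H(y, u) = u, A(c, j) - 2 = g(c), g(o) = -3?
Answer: 2415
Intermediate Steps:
A(c, j) = -1 (A(c, j) = 2 - 3 = -1)
k(N) = N*(2 + N) (k(N) = (2 + N)*N = N*(2 + N))
Z = -900 (Z = -3*(18 - 1*(-282)) = -3*(18 + 282) = -3*300 = -900)
(k(A(1, 4)) + T) + Z = (-(2 - 1) + 3316) - 900 = (-1*1 + 3316) - 900 = (-1 + 3316) - 900 = 3315 - 900 = 2415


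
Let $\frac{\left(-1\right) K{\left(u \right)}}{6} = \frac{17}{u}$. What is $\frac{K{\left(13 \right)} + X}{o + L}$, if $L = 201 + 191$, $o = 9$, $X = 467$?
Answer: $\frac{5969}{5213} \approx 1.145$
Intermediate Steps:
$K{\left(u \right)} = - \frac{102}{u}$ ($K{\left(u \right)} = - 6 \frac{17}{u} = - \frac{102}{u}$)
$L = 392$
$\frac{K{\left(13 \right)} + X}{o + L} = \frac{- \frac{102}{13} + 467}{9 + 392} = \frac{\left(-102\right) \frac{1}{13} + 467}{401} = \left(- \frac{102}{13} + 467\right) \frac{1}{401} = \frac{5969}{13} \cdot \frac{1}{401} = \frac{5969}{5213}$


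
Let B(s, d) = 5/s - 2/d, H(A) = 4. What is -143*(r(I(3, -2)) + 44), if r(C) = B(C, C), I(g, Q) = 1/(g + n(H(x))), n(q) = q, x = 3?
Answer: -9295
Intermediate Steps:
B(s, d) = -2/d + 5/s
I(g, Q) = 1/(4 + g) (I(g, Q) = 1/(g + 4) = 1/(4 + g))
r(C) = 3/C (r(C) = -2/C + 5/C = 3/C)
-143*(r(I(3, -2)) + 44) = -143*(3/(1/(4 + 3)) + 44) = -143*(3/(1/7) + 44) = -143*(3*7 + 44) = -143*(21 + 44) = -143*65 = -9295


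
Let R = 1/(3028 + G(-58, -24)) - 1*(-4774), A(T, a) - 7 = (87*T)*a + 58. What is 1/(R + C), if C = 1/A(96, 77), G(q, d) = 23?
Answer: 1962308619/9368061993326 ≈ 0.00020947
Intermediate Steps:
A(T, a) = 65 + 87*T*a (A(T, a) = 7 + ((87*T)*a + 58) = 7 + (87*T*a + 58) = 7 + (58 + 87*T*a) = 65 + 87*T*a)
R = 14565475/3051 (R = 1/(3028 + 23) - 1*(-4774) = 1/3051 + 4774 = 14565475/3051 ≈ 4774.0)
C = 1/643169 (C = 1/(65 + 87*96*77) = 1/(65 + 643104) = 1/643169 ≈ 1.5548e-6)
1/(R + C) = 1/(14565475/3051 + 1/643169) = 1/(9368061993326/1962308619) = 1962308619/9368061993326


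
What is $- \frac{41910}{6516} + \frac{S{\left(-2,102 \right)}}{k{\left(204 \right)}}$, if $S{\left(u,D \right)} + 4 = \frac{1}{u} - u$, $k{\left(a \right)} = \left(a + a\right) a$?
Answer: $- \frac{193792745}{30129984} \approx -6.4319$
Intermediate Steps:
$k{\left(a \right)} = 2 a^{2}$ ($k{\left(a \right)} = 2 a a = 2 a^{2}$)
$S{\left(u,D \right)} = -4 + \frac{1}{u} - u$ ($S{\left(u,D \right)} = -4 - \left(u - \frac{1}{u}\right) = -4 + \frac{1}{u} - u$)
$- \frac{41910}{6516} + \frac{S{\left(-2,102 \right)}}{k{\left(204 \right)}} = - \frac{41910}{6516} + \frac{-4 + \frac{1}{-2} - -2}{2 \cdot 204^{2}} = \left(-41910\right) \frac{1}{6516} + \frac{-4 - \frac{1}{2} + 2}{2 \cdot 41616} = - \frac{6985}{1086} - \frac{5}{2 \cdot 83232} = - \frac{6985}{1086} - \frac{5}{166464} = - \frac{193792745}{30129984}$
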